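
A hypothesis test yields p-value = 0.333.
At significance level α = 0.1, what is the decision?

Compare p-value to α:
0.333 ≥ 0.1
Decision: fail to reject H₀

Answer: fail to reject H₀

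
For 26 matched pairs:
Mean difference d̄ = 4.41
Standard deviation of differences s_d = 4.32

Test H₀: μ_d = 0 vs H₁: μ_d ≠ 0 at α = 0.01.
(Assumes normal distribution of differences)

df = n - 1 = 25
SE = s_d/√n = 4.32/√26 = 0.8472
t = d̄/SE = 4.41/0.8472 = 5.2054
Critical value: t_{0.005,25} = ±2.787
p-value < 0.0001
Decision: reject H₀

Answer: t = 5.2054, reject H₀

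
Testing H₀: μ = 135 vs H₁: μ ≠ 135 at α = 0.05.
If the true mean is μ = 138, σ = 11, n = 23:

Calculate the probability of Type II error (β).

Answer: β ≈ 0.7423

Derivation:
SE = σ/√n = 11/√23 = 2.2937
Critical values: μ₀ ± z_0.025×SE = 135 ± 1.960×2.2937
Acceptance region: (130.5043, 139.4957)
Under H₁ (μ = 138): z_high = (139.4957 - 138)/2.2937 = 0.6521, z_low = (130.5043 - 138)/2.2937 = -3.2680
β = P(not reject | H₁) = Φ(0.6521) - Φ(-3.2680) ≈ 0.7423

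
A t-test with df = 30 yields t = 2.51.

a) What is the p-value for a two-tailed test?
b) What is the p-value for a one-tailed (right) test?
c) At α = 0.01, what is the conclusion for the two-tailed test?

Answer: a) 0.0177, b) 0.0088, c) fail to reject H₀

Derivation:
Using t-distribution with df = 30:
a) Two-tailed: p = 2×P(T > 2.51) = 0.0177
b) One-tailed: p = P(T > 2.51) = 0.0088
c) 0.0177 ≥ 0.01, fail to reject H₀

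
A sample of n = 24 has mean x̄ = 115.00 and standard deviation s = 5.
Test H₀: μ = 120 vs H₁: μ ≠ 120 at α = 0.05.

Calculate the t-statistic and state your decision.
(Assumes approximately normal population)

Answer: t = -4.8991, reject H₀

Derivation:
df = n - 1 = 23
SE = s/√n = 5/√24 = 1.0206
t = (x̄ - μ₀)/SE = (115.00 - 120)/1.0206 = -4.8991
Critical value: t_{0.025,23} = ±2.069
p-value ≈ 0.0001
Decision: reject H₀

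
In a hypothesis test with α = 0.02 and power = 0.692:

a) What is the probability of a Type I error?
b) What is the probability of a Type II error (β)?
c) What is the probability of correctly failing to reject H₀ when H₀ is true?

Answer: a) 0.02, b) 0.308, c) 0.98

Derivation:
a) Type I error probability = α = 0.02
b) Power = P(reject H₀ | H₁ true) = 1 - β = 0.692, so Type II error probability = β = 1 - Power = 0.308
c) P(fail to reject H₀ | H₀ true) = 1 - α = 0.98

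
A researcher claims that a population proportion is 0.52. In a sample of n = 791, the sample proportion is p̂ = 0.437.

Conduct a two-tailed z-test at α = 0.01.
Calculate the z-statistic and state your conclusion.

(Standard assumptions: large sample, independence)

Answer: z = -4.6724, reject H₀

Derivation:
H₀: p = 0.52, H₁: p ≠ 0.52
Standard error: SE = √(p₀(1-p₀)/n) = √(0.52×0.48/791) = 0.017764
z-statistic: z = (p̂ - p₀)/SE = (0.437 - 0.52)/0.017764 = -4.6724
Critical value: z_0.005 = ±2.576
p-value < 0.0001
Decision: reject H₀ at α = 0.01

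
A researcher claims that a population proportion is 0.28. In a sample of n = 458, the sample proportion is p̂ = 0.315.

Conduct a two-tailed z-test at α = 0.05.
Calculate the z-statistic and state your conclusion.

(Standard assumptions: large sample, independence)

Answer: z = 1.6683, fail to reject H₀

Derivation:
H₀: p = 0.28, H₁: p ≠ 0.28
Standard error: SE = √(p₀(1-p₀)/n) = √(0.28×0.72/458) = 0.020980
z-statistic: z = (p̂ - p₀)/SE = (0.315 - 0.28)/0.020980 = 1.6683
Critical value: z_0.025 = ±1.960
p-value = 0.0953
Decision: fail to reject H₀ at α = 0.05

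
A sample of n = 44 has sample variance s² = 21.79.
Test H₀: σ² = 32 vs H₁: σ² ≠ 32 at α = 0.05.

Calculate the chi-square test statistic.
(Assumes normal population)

Answer: χ² = 29.2803, fail to reject H₀

Derivation:
df = n - 1 = 43
χ² = (n-1)s²/σ₀² = 43×21.79/32 = 29.2803
Critical values: χ²_{0.975,43} = 26.785, χ²_{0.025,43} = 62.990
Rejection region: χ² < 26.785 or χ² > 62.990
Decision: fail to reject H₀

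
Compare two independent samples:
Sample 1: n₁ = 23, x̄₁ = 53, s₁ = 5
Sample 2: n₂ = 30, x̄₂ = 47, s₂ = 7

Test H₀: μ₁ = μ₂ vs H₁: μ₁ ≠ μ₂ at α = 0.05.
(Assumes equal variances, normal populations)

Pooled variance: s²_p = [22×5² + 29×7²]/(51) = 38.6471
s_p = 6.2167
SE = s_p×√(1/n₁ + 1/n₂) = 6.2167×√(1/23 + 1/30) = 1.7230
t = (x̄₁ - x̄₂)/SE = (53 - 47)/1.7230 = 3.4823
df = 51, t-critical = ±2.008
Decision: reject H₀

Answer: t = 3.4823, reject H₀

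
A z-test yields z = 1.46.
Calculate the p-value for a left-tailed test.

Answer: p-value ≈ 0.9279

Derivation:
For z = 1.46:
p = P(Z < 1.46) = Φ(1.46) = 0.9279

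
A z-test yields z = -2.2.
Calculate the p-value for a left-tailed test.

Answer: p-value ≈ 0.0139

Derivation:
For z = -2.2:
p = P(Z < -2.2) = Φ(-2.2) = 0.0139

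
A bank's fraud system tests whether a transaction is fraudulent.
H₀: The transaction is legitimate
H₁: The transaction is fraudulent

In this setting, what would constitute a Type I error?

A Type I error (probability α) occurs when we reject a true H₀.
A Type II error (probability β) occurs when we fail to reject a false H₀.

Answer: Blocking a legitimate transaction as fraud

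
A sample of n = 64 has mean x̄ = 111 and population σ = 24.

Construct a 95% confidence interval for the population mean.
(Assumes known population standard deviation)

Confidence level: 95%, α = 0.05
z_0.025 = 1.960
SE = σ/√n = 24/√64 = 3.0000
Margin of error = 1.960 × 3.0000 = 5.8800
CI: x̄ ± margin = 111 ± 5.8800
CI: (105.1200, 116.8800)

Answer: (105.1200, 116.8800)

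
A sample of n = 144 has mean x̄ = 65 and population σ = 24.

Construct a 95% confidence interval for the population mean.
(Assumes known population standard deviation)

Confidence level: 95%, α = 0.05
z_0.025 = 1.960
SE = σ/√n = 24/√144 = 2.0000
Margin of error = 1.960 × 2.0000 = 3.9200
CI: x̄ ± margin = 65 ± 3.9200
CI: (61.0800, 68.9200)

Answer: (61.0800, 68.9200)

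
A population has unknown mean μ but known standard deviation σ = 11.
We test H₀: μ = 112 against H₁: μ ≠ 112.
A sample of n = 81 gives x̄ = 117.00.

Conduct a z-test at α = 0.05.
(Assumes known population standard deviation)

Standard error: SE = σ/√n = 11/√81 = 1.2222
z-statistic: z = (x̄ - μ₀)/SE = (117.00 - 112)/1.2222 = 4.0910
Critical value: ±1.960
p-value < 0.0001
Decision: reject H₀

Answer: z = 4.0910, reject H₀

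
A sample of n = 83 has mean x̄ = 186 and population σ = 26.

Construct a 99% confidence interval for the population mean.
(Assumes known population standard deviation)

Answer: (178.6484, 193.3516)

Derivation:
Confidence level: 99%, α = 0.01
z_0.005 = 2.576
SE = σ/√n = 26/√83 = 2.8539
Margin of error = 2.576 × 2.8539 = 7.3516
CI: x̄ ± margin = 186 ± 7.3516
CI: (178.6484, 193.3516)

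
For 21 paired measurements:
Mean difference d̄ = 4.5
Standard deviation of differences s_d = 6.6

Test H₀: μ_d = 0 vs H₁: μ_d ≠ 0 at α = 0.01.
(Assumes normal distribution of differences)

df = n - 1 = 20
SE = s_d/√n = 6.6/√21 = 1.4402
t = d̄/SE = 4.5/1.4402 = 3.1246
Critical value: t_{0.005,20} = ±2.845
p-value ≈ 0.0053
Decision: reject H₀

Answer: t = 3.1246, reject H₀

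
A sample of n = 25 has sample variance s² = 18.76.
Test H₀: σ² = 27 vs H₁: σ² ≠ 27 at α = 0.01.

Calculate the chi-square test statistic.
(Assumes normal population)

df = n - 1 = 24
χ² = (n-1)s²/σ₀² = 24×18.76/27 = 16.6756
Critical values: χ²_{0.995,24} = 9.886, χ²_{0.005,24} = 45.559
Rejection region: χ² < 9.886 or χ² > 45.559
Decision: fail to reject H₀

Answer: χ² = 16.6756, fail to reject H₀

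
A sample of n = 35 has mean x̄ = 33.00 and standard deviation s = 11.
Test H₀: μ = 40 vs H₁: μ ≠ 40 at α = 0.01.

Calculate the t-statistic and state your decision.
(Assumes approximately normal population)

df = n - 1 = 34
SE = s/√n = 11/√35 = 1.8593
t = (x̄ - μ₀)/SE = (33.00 - 40)/1.8593 = -3.7649
Critical value: t_{0.005,34} = ±2.728
p-value ≈ 0.0006
Decision: reject H₀

Answer: t = -3.7649, reject H₀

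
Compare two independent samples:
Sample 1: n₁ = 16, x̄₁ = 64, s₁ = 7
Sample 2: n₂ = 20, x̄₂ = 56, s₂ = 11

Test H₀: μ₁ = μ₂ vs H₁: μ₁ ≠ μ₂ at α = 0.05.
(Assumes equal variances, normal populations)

Pooled variance: s²_p = [15×7² + 19×11²]/(34) = 89.2353
s_p = 9.4464
SE = s_p×√(1/n₁ + 1/n₂) = 9.4464×√(1/16 + 1/20) = 3.1684
t = (x̄₁ - x̄₂)/SE = (64 - 56)/3.1684 = 2.5249
df = 34, t-critical = ±2.032
Decision: reject H₀

Answer: t = 2.5249, reject H₀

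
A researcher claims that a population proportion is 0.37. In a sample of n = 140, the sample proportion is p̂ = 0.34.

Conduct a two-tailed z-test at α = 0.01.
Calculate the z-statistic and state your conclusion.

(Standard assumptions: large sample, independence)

Answer: z = -0.7352, fail to reject H₀

Derivation:
H₀: p = 0.37, H₁: p ≠ 0.37
Standard error: SE = √(p₀(1-p₀)/n) = √(0.37×0.63/140) = 0.040804
z-statistic: z = (p̂ - p₀)/SE = (0.34 - 0.37)/0.040804 = -0.7352
Critical value: z_0.005 = ±2.576
p-value = 0.4622
Decision: fail to reject H₀ at α = 0.01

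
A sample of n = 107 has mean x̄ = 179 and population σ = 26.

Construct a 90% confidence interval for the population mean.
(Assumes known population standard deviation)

Answer: (174.8653, 183.1347)

Derivation:
Confidence level: 90%, α = 0.1
z_0.05 = 1.645
SE = σ/√n = 26/√107 = 2.5135
Margin of error = 1.645 × 2.5135 = 4.1347
CI: x̄ ± margin = 179 ± 4.1347
CI: (174.8653, 183.1347)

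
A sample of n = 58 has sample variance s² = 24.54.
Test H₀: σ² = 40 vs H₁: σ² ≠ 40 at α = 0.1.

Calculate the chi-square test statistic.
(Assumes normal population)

df = n - 1 = 57
χ² = (n-1)s²/σ₀² = 57×24.54/40 = 34.9695
Critical values: χ²_{0.95,57} = 40.646, χ²_{0.05,57} = 75.624
Rejection region: χ² < 40.646 or χ² > 75.624
Decision: reject H₀

Answer: χ² = 34.9695, reject H₀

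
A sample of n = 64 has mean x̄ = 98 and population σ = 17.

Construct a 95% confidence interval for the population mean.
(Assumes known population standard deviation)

Confidence level: 95%, α = 0.05
z_0.025 = 1.960
SE = σ/√n = 17/√64 = 2.1250
Margin of error = 1.960 × 2.1250 = 4.1650
CI: x̄ ± margin = 98 ± 4.1650
CI: (93.8350, 102.1650)

Answer: (93.8350, 102.1650)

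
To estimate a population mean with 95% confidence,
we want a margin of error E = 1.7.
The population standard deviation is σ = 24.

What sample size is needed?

Answer: n = 766

Derivation:
z_0.025 = 1.960
n = (z×σ/E)² = (1.960×24/1.7)²
n = 765.6615
Round up: n = 766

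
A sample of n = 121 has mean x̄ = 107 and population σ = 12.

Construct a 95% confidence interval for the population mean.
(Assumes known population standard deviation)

Confidence level: 95%, α = 0.05
z_0.025 = 1.960
SE = σ/√n = 12/√121 = 1.0909
Margin of error = 1.960 × 1.0909 = 2.1382
CI: x̄ ± margin = 107 ± 2.1382
CI: (104.8618, 109.1382)

Answer: (104.8618, 109.1382)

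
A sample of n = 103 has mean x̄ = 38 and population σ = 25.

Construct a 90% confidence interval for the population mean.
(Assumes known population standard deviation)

Answer: (33.9479, 42.0521)

Derivation:
Confidence level: 90%, α = 0.1
z_0.05 = 1.645
SE = σ/√n = 25/√103 = 2.4633
Margin of error = 1.645 × 2.4633 = 4.0521
CI: x̄ ± margin = 38 ± 4.0521
CI: (33.9479, 42.0521)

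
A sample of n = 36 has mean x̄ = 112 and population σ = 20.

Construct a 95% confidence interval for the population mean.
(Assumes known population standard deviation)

Confidence level: 95%, α = 0.05
z_0.025 = 1.960
SE = σ/√n = 20/√36 = 3.3333
Margin of error = 1.960 × 3.3333 = 6.5333
CI: x̄ ± margin = 112 ± 6.5333
CI: (105.4667, 118.5333)

Answer: (105.4667, 118.5333)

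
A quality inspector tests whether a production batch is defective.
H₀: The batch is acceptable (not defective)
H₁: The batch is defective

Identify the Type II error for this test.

Answer: Shipping a defective batch to customers

Derivation:
Type I error (α): Rejecting H₀ when H₀ is true
Type II error (β): Failing to reject H₀ when H₁ is true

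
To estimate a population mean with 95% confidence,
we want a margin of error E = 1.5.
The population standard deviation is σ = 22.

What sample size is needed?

Answer: n = 827

Derivation:
z_0.025 = 1.960
n = (z×σ/E)² = (1.960×22/1.5)²
n = 826.3708
Round up: n = 827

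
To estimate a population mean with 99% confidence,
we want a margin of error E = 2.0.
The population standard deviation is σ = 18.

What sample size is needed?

z_0.005 = 2.576
n = (z×σ/E)² = (2.576×18/2.0)²
n = 537.4979
Round up: n = 538

Answer: n = 538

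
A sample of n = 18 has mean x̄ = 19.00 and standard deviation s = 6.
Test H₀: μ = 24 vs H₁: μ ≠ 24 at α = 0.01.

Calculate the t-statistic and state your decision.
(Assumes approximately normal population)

df = n - 1 = 17
SE = s/√n = 6/√18 = 1.4142
t = (x̄ - μ₀)/SE = (19.00 - 24)/1.4142 = -3.5356
Critical value: t_{0.005,17} = ±2.898
p-value ≈ 0.0025
Decision: reject H₀

Answer: t = -3.5356, reject H₀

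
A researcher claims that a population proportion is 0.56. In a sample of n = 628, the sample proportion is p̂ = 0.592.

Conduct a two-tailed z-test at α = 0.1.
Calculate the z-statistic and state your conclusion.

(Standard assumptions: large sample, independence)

H₀: p = 0.56, H₁: p ≠ 0.56
Standard error: SE = √(p₀(1-p₀)/n) = √(0.56×0.44/628) = 0.019808
z-statistic: z = (p̂ - p₀)/SE = (0.592 - 0.56)/0.019808 = 1.6155
Critical value: z_0.05 = ±1.645
p-value = 0.1062
Decision: fail to reject H₀ at α = 0.1

Answer: z = 1.6155, fail to reject H₀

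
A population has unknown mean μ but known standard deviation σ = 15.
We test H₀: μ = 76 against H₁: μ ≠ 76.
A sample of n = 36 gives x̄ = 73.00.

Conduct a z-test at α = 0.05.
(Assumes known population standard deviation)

Answer: z = -1.2000, fail to reject H₀

Derivation:
Standard error: SE = σ/√n = 15/√36 = 2.5000
z-statistic: z = (x̄ - μ₀)/SE = (73.00 - 76)/2.5000 = -1.2000
Critical value: ±1.960
p-value = 0.2301
Decision: fail to reject H₀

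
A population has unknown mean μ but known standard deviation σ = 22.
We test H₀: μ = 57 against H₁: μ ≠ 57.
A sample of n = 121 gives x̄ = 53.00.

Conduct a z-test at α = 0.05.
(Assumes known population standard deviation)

Standard error: SE = σ/√n = 22/√121 = 2.0000
z-statistic: z = (x̄ - μ₀)/SE = (53.00 - 57)/2.0000 = -2.0000
Critical value: ±1.960
p-value = 0.0455
Decision: reject H₀

Answer: z = -2.0000, reject H₀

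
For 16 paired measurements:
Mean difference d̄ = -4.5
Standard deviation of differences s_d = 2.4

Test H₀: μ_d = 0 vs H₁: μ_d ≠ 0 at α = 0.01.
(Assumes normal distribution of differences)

Answer: t = -7.5000, reject H₀

Derivation:
df = n - 1 = 15
SE = s_d/√n = 2.4/√16 = 0.6000
t = d̄/SE = -4.5/0.6000 = -7.5000
Critical value: t_{0.005,15} = ±2.947
p-value < 0.0001
Decision: reject H₀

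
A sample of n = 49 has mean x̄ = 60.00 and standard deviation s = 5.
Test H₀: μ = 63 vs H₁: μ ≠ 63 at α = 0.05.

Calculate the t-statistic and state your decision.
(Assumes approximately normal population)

Answer: t = -4.1999, reject H₀

Derivation:
df = n - 1 = 48
SE = s/√n = 5/√49 = 0.7143
t = (x̄ - μ₀)/SE = (60.00 - 63)/0.7143 = -4.1999
Critical value: t_{0.025,48} = ±2.011
p-value ≈ 0.0001
Decision: reject H₀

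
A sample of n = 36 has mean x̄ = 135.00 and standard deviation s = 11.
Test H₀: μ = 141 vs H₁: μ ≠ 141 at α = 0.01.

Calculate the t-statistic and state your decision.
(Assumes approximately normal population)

Answer: t = -3.2728, reject H₀

Derivation:
df = n - 1 = 35
SE = s/√n = 11/√36 = 1.8333
t = (x̄ - μ₀)/SE = (135.00 - 141)/1.8333 = -3.2728
Critical value: t_{0.005,35} = ±2.724
p-value ≈ 0.0024
Decision: reject H₀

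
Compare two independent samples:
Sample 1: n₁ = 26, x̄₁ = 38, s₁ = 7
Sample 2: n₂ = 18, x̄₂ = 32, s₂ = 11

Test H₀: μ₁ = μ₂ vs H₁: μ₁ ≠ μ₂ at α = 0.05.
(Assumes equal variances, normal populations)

Pooled variance: s²_p = [25×7² + 17×11²]/(42) = 78.1429
s_p = 8.8398
SE = s_p×√(1/n₁ + 1/n₂) = 8.8398×√(1/26 + 1/18) = 2.7105
t = (x̄₁ - x̄₂)/SE = (38 - 32)/2.7105 = 2.2136
df = 42, t-critical = ±2.018
Decision: reject H₀

Answer: t = 2.2136, reject H₀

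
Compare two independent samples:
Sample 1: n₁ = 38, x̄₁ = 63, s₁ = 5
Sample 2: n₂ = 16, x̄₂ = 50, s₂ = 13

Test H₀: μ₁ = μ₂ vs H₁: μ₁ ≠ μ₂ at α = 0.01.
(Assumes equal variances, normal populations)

Pooled variance: s²_p = [37×5² + 15×13²]/(52) = 66.5385
s_p = 8.1571
SE = s_p×√(1/n₁ + 1/n₂) = 8.1571×√(1/38 + 1/16) = 2.4310
t = (x̄₁ - x̄₂)/SE = (63 - 50)/2.4310 = 5.3476
df = 52, t-critical = ±2.674
Decision: reject H₀

Answer: t = 5.3476, reject H₀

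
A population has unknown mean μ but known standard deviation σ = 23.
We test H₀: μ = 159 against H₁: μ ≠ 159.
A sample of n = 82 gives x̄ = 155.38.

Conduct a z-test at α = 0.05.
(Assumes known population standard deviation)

Answer: z = -1.4253, fail to reject H₀

Derivation:
Standard error: SE = σ/√n = 23/√82 = 2.5399
z-statistic: z = (x̄ - μ₀)/SE = (155.38 - 159)/2.5399 = -1.4253
Critical value: ±1.960
p-value = 0.1541
Decision: fail to reject H₀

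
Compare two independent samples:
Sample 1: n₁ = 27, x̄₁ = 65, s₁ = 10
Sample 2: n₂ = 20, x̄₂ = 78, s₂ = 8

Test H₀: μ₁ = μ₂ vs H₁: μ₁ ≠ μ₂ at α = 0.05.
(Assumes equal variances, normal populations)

Pooled variance: s²_p = [26×10² + 19×8²]/(45) = 84.8000
s_p = 9.2087
SE = s_p×√(1/n₁ + 1/n₂) = 9.2087×√(1/27 + 1/20) = 2.7168
t = (x̄₁ - x̄₂)/SE = (65 - 78)/2.7168 = -4.7850
df = 45, t-critical = ±2.014
Decision: reject H₀

Answer: t = -4.7850, reject H₀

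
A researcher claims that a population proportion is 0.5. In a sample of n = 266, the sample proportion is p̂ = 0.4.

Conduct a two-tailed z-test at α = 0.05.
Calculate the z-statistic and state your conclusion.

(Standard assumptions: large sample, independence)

Answer: z = -3.2619, reject H₀

Derivation:
H₀: p = 0.5, H₁: p ≠ 0.5
Standard error: SE = √(p₀(1-p₀)/n) = √(0.5×0.5/266) = 0.030657
z-statistic: z = (p̂ - p₀)/SE = (0.4 - 0.5)/0.030657 = -3.2619
Critical value: z_0.025 = ±1.960
p-value = 0.0011
Decision: reject H₀ at α = 0.05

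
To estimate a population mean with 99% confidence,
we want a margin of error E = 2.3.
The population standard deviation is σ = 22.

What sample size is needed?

Answer: n = 608

Derivation:
z_0.005 = 2.576
n = (z×σ/E)² = (2.576×22/2.3)²
n = 607.1296
Round up: n = 608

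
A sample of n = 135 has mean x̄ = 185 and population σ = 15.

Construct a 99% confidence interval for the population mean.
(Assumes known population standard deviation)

Answer: (181.6744, 188.3256)

Derivation:
Confidence level: 99%, α = 0.01
z_0.005 = 2.576
SE = σ/√n = 15/√135 = 1.2910
Margin of error = 2.576 × 1.2910 = 3.3256
CI: x̄ ± margin = 185 ± 3.3256
CI: (181.6744, 188.3256)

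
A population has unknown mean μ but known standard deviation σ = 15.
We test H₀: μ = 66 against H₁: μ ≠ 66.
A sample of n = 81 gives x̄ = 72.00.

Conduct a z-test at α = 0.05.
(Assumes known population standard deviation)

Answer: z = 3.5999, reject H₀

Derivation:
Standard error: SE = σ/√n = 15/√81 = 1.6667
z-statistic: z = (x̄ - μ₀)/SE = (72.00 - 66)/1.6667 = 3.5999
Critical value: ±1.960
p-value = 0.0003
Decision: reject H₀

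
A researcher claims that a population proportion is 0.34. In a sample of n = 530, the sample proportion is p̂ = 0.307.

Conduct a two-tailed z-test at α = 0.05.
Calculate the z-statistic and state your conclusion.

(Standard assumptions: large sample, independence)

Answer: z = -1.6037, fail to reject H₀

Derivation:
H₀: p = 0.34, H₁: p ≠ 0.34
Standard error: SE = √(p₀(1-p₀)/n) = √(0.34×0.66/530) = 0.020577
z-statistic: z = (p̂ - p₀)/SE = (0.307 - 0.34)/0.020577 = -1.6037
Critical value: z_0.025 = ±1.960
p-value = 0.1088
Decision: fail to reject H₀ at α = 0.05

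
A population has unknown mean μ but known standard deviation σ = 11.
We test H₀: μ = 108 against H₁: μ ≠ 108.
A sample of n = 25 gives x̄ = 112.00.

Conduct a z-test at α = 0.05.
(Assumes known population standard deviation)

Standard error: SE = σ/√n = 11/√25 = 2.2000
z-statistic: z = (x̄ - μ₀)/SE = (112.00 - 108)/2.2000 = 1.8182
Critical value: ±1.960
p-value = 0.0690
Decision: fail to reject H₀

Answer: z = 1.8182, fail to reject H₀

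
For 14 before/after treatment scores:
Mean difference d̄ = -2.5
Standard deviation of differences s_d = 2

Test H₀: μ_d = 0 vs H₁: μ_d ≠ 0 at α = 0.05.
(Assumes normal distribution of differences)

df = n - 1 = 13
SE = s_d/√n = 2/√14 = 0.5345
t = d̄/SE = -2.5/0.5345 = -4.6773
Critical value: t_{0.025,13} = ±2.160
p-value ≈ 0.0004
Decision: reject H₀

Answer: t = -4.6773, reject H₀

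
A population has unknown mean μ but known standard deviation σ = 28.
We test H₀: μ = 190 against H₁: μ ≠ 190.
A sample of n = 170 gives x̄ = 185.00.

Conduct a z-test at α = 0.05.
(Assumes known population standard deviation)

Standard error: SE = σ/√n = 28/√170 = 2.1475
z-statistic: z = (x̄ - μ₀)/SE = (185.00 - 190)/2.1475 = -2.3283
Critical value: ±1.960
p-value = 0.0199
Decision: reject H₀

Answer: z = -2.3283, reject H₀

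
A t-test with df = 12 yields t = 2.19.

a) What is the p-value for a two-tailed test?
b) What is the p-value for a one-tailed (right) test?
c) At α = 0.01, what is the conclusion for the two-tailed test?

Answer: a) 0.0490, b) 0.0245, c) fail to reject H₀

Derivation:
Using t-distribution with df = 12:
a) Two-tailed: p = 2×P(T > 2.19) = 0.0490
b) One-tailed: p = P(T > 2.19) = 0.0245
c) 0.0490 ≥ 0.01, fail to reject H₀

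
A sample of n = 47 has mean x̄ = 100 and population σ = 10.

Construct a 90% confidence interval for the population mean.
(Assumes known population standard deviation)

Confidence level: 90%, α = 0.1
z_0.05 = 1.645
SE = σ/√n = 10/√47 = 1.4586
Margin of error = 1.645 × 1.4586 = 2.3994
CI: x̄ ± margin = 100 ± 2.3994
CI: (97.6006, 102.3994)

Answer: (97.6006, 102.3994)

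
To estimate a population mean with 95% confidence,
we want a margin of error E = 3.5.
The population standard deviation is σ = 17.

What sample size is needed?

z_0.025 = 1.960
n = (z×σ/E)² = (1.960×17/3.5)²
n = 90.6304
Round up: n = 91

Answer: n = 91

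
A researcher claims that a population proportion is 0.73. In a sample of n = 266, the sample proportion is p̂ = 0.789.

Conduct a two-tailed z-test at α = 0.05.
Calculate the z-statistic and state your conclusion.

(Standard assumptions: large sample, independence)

H₀: p = 0.73, H₁: p ≠ 0.73
Standard error: SE = √(p₀(1-p₀)/n) = √(0.73×0.27/266) = 0.027221
z-statistic: z = (p̂ - p₀)/SE = (0.789 - 0.73)/0.027221 = 2.1674
Critical value: z_0.025 = ±1.960
p-value = 0.0302
Decision: reject H₀ at α = 0.05

Answer: z = 2.1674, reject H₀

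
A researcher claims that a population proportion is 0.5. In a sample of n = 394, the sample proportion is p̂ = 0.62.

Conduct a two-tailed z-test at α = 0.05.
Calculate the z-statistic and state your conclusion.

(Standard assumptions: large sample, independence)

Answer: z = 4.7638, reject H₀

Derivation:
H₀: p = 0.5, H₁: p ≠ 0.5
Standard error: SE = √(p₀(1-p₀)/n) = √(0.5×0.5/394) = 0.025190
z-statistic: z = (p̂ - p₀)/SE = (0.62 - 0.5)/0.025190 = 4.7638
Critical value: z_0.025 = ±1.960
p-value < 0.0001
Decision: reject H₀ at α = 0.05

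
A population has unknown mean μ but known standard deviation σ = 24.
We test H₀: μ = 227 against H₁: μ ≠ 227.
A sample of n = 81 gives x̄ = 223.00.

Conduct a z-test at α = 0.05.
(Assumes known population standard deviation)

Standard error: SE = σ/√n = 24/√81 = 2.6667
z-statistic: z = (x̄ - μ₀)/SE = (223.00 - 227)/2.6667 = -1.5000
Critical value: ±1.960
p-value = 0.1336
Decision: fail to reject H₀

Answer: z = -1.5000, fail to reject H₀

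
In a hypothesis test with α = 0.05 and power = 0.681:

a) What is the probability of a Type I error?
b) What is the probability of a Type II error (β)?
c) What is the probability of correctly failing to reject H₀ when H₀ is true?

a) Type I error probability = α = 0.05
b) Power = P(reject H₀ | H₁ true) = 1 - β = 0.681, so Type II error probability = β = 1 - Power = 0.319
c) P(fail to reject H₀ | H₀ true) = 1 - α = 0.95

Answer: a) 0.05, b) 0.319, c) 0.95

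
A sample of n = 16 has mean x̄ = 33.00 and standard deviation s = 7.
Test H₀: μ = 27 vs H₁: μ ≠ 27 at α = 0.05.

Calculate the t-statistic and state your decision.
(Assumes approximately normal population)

Answer: t = 3.4286, reject H₀

Derivation:
df = n - 1 = 15
SE = s/√n = 7/√16 = 1.7500
t = (x̄ - μ₀)/SE = (33.00 - 27)/1.7500 = 3.4286
Critical value: t_{0.025,15} = ±2.131
p-value ≈ 0.0037
Decision: reject H₀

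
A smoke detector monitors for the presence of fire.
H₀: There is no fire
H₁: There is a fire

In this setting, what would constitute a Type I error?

Answer: The alarm sounds when there is no fire (false alarm)

Derivation:
Type I error (α): Rejecting H₀ when H₀ is true
Type II error (β): Failing to reject H₀ when H₁ is true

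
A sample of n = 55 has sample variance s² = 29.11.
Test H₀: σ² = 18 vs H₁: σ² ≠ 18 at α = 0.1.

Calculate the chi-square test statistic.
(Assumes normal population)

df = n - 1 = 54
χ² = (n-1)s²/σ₀² = 54×29.11/18 = 87.3300
Critical values: χ²_{0.95,54} = 38.116, χ²_{0.05,54} = 72.153
Rejection region: χ² < 38.116 or χ² > 72.153
Decision: reject H₀

Answer: χ² = 87.3300, reject H₀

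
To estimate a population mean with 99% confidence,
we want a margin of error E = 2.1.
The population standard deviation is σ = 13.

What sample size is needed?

z_0.005 = 2.576
n = (z×σ/E)² = (2.576×13/2.1)²
n = 254.2962
Round up: n = 255

Answer: n = 255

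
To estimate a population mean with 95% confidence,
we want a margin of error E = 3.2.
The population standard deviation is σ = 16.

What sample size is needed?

z_0.025 = 1.960
n = (z×σ/E)² = (1.960×16/3.2)²
n = 96.0400
Round up: n = 97

Answer: n = 97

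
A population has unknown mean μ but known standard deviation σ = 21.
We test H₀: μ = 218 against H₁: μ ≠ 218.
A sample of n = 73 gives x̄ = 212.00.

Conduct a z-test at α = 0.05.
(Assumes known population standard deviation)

Answer: z = -2.4411, reject H₀

Derivation:
Standard error: SE = σ/√n = 21/√73 = 2.4579
z-statistic: z = (x̄ - μ₀)/SE = (212.00 - 218)/2.4579 = -2.4411
Critical value: ±1.960
p-value = 0.0146
Decision: reject H₀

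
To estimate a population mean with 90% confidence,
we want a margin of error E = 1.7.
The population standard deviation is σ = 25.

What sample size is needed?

Answer: n = 586

Derivation:
z_0.05 = 1.645
n = (z×σ/E)² = (1.645×25/1.7)²
n = 585.2130
Round up: n = 586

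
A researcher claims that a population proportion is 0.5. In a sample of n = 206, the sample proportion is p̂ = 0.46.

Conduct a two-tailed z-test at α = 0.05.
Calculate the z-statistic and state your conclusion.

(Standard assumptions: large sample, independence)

Answer: z = -1.1482, fail to reject H₀

Derivation:
H₀: p = 0.5, H₁: p ≠ 0.5
Standard error: SE = √(p₀(1-p₀)/n) = √(0.5×0.5/206) = 0.034837
z-statistic: z = (p̂ - p₀)/SE = (0.46 - 0.5)/0.034837 = -1.1482
Critical value: z_0.025 = ±1.960
p-value = 0.2509
Decision: fail to reject H₀ at α = 0.05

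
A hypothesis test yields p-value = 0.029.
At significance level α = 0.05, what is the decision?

Answer: reject H₀

Derivation:
Compare p-value to α:
0.029 < 0.05
Decision: reject H₀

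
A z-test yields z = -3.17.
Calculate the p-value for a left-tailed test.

Answer: p-value ≈ 0.0008

Derivation:
For z = -3.17:
p = P(Z < -3.17) = Φ(-3.17) = 0.0008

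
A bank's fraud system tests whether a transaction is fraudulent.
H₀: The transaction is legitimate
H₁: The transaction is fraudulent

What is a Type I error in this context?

Answer: Blocking a legitimate transaction as fraud

Derivation:
Type I error (α): Rejecting H₀ when H₀ is true
Type II error (β): Failing to reject H₀ when H₁ is true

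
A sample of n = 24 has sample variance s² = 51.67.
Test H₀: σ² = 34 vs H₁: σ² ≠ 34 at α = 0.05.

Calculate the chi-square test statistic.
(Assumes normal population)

df = n - 1 = 23
χ² = (n-1)s²/σ₀² = 23×51.67/34 = 34.9532
Critical values: χ²_{0.975,23} = 11.689, χ²_{0.025,23} = 38.076
Rejection region: χ² < 11.689 or χ² > 38.076
Decision: fail to reject H₀

Answer: χ² = 34.9532, fail to reject H₀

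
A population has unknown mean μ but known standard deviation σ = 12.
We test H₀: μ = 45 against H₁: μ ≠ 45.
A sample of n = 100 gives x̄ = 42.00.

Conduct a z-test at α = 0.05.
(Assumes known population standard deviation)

Standard error: SE = σ/√n = 12/√100 = 1.2000
z-statistic: z = (x̄ - μ₀)/SE = (42.00 - 45)/1.2000 = -2.5000
Critical value: ±1.960
p-value = 0.0124
Decision: reject H₀

Answer: z = -2.5000, reject H₀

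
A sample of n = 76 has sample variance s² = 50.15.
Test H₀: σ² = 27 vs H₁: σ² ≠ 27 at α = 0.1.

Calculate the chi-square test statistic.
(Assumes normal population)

Answer: χ² = 139.3056, reject H₀

Derivation:
df = n - 1 = 75
χ² = (n-1)s²/σ₀² = 75×50.15/27 = 139.3056
Critical values: χ²_{0.95,75} = 56.054, χ²_{0.05,75} = 96.217
Rejection region: χ² < 56.054 or χ² > 96.217
Decision: reject H₀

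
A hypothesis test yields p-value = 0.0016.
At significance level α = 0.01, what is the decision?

Compare p-value to α:
0.0016 < 0.01
Decision: reject H₀

Answer: reject H₀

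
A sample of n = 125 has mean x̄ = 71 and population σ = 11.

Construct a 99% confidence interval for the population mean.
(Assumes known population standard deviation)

Answer: (68.4655, 73.5345)

Derivation:
Confidence level: 99%, α = 0.01
z_0.005 = 2.576
SE = σ/√n = 11/√125 = 0.9839
Margin of error = 2.576 × 0.9839 = 2.5345
CI: x̄ ± margin = 71 ± 2.5345
CI: (68.4655, 73.5345)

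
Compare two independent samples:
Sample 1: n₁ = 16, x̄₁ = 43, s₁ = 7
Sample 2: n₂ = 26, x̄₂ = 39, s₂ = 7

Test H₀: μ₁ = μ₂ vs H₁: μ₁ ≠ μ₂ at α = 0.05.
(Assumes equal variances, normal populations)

Answer: t = 1.7984, fail to reject H₀

Derivation:
Pooled variance: s²_p = [15×7² + 25×7²]/(40) = 49.0000
s_p = 7.0000
SE = s_p×√(1/n₁ + 1/n₂) = 7.0000×√(1/16 + 1/26) = 2.2242
t = (x̄₁ - x̄₂)/SE = (43 - 39)/2.2242 = 1.7984
df = 40, t-critical = ±2.021
Decision: fail to reject H₀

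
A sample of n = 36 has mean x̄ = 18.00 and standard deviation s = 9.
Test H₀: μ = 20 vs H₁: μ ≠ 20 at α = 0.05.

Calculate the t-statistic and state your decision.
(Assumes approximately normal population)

Answer: t = -1.3333, fail to reject H₀

Derivation:
df = n - 1 = 35
SE = s/√n = 9/√36 = 1.5000
t = (x̄ - μ₀)/SE = (18.00 - 20)/1.5000 = -1.3333
Critical value: t_{0.025,35} = ±2.030
p-value ≈ 0.1910
Decision: fail to reject H₀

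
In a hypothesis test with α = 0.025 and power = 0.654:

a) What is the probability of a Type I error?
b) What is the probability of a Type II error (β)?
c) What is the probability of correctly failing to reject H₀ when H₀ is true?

a) Type I error probability = α = 0.025
b) Power = P(reject H₀ | H₁ true) = 1 - β = 0.654, so Type II error probability = β = 1 - Power = 0.346
c) P(fail to reject H₀ | H₀ true) = 1 - α = 0.975

Answer: a) 0.025, b) 0.346, c) 0.975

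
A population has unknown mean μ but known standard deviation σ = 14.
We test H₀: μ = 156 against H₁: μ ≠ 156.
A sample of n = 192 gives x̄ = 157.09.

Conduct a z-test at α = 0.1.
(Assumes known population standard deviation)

Standard error: SE = σ/√n = 14/√192 = 1.0104
z-statistic: z = (x̄ - μ₀)/SE = (157.09 - 156)/1.0104 = 1.0788
Critical value: ±1.645
p-value = 0.2807
Decision: fail to reject H₀

Answer: z = 1.0788, fail to reject H₀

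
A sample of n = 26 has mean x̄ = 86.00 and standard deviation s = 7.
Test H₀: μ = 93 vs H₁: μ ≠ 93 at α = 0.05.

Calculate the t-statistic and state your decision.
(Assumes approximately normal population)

Answer: t = -5.0991, reject H₀

Derivation:
df = n - 1 = 25
SE = s/√n = 7/√26 = 1.3728
t = (x̄ - μ₀)/SE = (86.00 - 93)/1.3728 = -5.0991
Critical value: t_{0.025,25} = ±2.060
p-value < 0.0001
Decision: reject H₀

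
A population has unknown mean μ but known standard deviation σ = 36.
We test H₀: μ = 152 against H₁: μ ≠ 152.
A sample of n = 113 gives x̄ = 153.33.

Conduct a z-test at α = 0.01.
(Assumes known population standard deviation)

Answer: z = 0.3927, fail to reject H₀

Derivation:
Standard error: SE = σ/√n = 36/√113 = 3.3866
z-statistic: z = (x̄ - μ₀)/SE = (153.33 - 152)/3.3866 = 0.3927
Critical value: ±2.576
p-value = 0.6945
Decision: fail to reject H₀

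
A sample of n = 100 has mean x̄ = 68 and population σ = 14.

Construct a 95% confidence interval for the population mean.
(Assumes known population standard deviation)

Confidence level: 95%, α = 0.05
z_0.025 = 1.960
SE = σ/√n = 14/√100 = 1.4000
Margin of error = 1.960 × 1.4000 = 2.7440
CI: x̄ ± margin = 68 ± 2.7440
CI: (65.2560, 70.7440)

Answer: (65.2560, 70.7440)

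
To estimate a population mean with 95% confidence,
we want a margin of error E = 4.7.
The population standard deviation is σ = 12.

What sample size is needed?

z_0.025 = 1.960
n = (z×σ/E)² = (1.960×12/4.7)²
n = 25.0426
Round up: n = 26

Answer: n = 26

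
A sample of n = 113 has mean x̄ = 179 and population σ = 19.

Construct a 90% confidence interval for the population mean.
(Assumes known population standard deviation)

Confidence level: 90%, α = 0.1
z_0.05 = 1.645
SE = σ/√n = 19/√113 = 1.7874
Margin of error = 1.645 × 1.7874 = 2.9403
CI: x̄ ± margin = 179 ± 2.9403
CI: (176.0597, 181.9403)

Answer: (176.0597, 181.9403)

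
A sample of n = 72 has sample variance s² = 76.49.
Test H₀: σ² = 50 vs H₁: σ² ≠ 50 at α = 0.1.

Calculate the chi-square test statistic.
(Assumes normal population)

Answer: χ² = 108.6158, reject H₀

Derivation:
df = n - 1 = 71
χ² = (n-1)s²/σ₀² = 71×76.49/50 = 108.6158
Critical values: χ²_{0.95,71} = 52.600, χ²_{0.05,71} = 91.670
Rejection region: χ² < 52.600 or χ² > 91.670
Decision: reject H₀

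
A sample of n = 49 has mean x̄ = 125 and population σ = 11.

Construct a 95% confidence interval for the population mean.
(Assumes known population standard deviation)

Confidence level: 95%, α = 0.05
z_0.025 = 1.960
SE = σ/√n = 11/√49 = 1.5714
Margin of error = 1.960 × 1.5714 = 3.0799
CI: x̄ ± margin = 125 ± 3.0799
CI: (121.9201, 128.0799)

Answer: (121.9201, 128.0799)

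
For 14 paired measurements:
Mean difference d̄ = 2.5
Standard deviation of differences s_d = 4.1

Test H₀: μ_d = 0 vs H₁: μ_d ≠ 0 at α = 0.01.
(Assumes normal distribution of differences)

df = n - 1 = 13
SE = s_d/√n = 4.1/√14 = 1.0958
t = d̄/SE = 2.5/1.0958 = 2.2814
Critical value: t_{0.005,13} = ±3.012
p-value ≈ 0.0400
Decision: fail to reject H₀

Answer: t = 2.2814, fail to reject H₀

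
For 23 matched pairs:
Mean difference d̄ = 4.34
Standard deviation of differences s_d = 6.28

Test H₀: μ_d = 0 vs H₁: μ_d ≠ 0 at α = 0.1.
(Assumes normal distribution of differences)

Answer: t = 3.3142, reject H₀

Derivation:
df = n - 1 = 22
SE = s_d/√n = 6.28/√23 = 1.3095
t = d̄/SE = 4.34/1.3095 = 3.3142
Critical value: t_{0.05,22} = ±1.717
p-value ≈ 0.0032
Decision: reject H₀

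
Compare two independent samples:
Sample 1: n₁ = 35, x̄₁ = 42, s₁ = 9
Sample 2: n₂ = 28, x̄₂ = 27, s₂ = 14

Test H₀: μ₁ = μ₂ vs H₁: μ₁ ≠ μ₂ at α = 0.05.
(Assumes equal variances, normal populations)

Answer: t = 5.1513, reject H₀

Derivation:
Pooled variance: s²_p = [34×9² + 27×14²]/(61) = 131.9016
s_p = 11.4848
SE = s_p×√(1/n₁ + 1/n₂) = 11.4848×√(1/35 + 1/28) = 2.9119
t = (x̄₁ - x̄₂)/SE = (42 - 27)/2.9119 = 5.1513
df = 61, t-critical = ±2.000
Decision: reject H₀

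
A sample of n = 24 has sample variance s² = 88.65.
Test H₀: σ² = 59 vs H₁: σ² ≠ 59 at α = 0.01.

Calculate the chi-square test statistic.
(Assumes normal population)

Answer: χ² = 34.5585, fail to reject H₀

Derivation:
df = n - 1 = 23
χ² = (n-1)s²/σ₀² = 23×88.65/59 = 34.5585
Critical values: χ²_{0.995,23} = 9.260, χ²_{0.005,23} = 44.181
Rejection region: χ² < 9.260 or χ² > 44.181
Decision: fail to reject H₀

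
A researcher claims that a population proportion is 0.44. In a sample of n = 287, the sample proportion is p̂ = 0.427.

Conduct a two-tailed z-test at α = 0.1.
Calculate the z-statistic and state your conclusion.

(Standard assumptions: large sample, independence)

H₀: p = 0.44, H₁: p ≠ 0.44
Standard error: SE = √(p₀(1-p₀)/n) = √(0.44×0.56/287) = 0.029301
z-statistic: z = (p̂ - p₀)/SE = (0.427 - 0.44)/0.029301 = -0.4437
Critical value: z_0.05 = ±1.645
p-value = 0.6573
Decision: fail to reject H₀ at α = 0.1

Answer: z = -0.4437, fail to reject H₀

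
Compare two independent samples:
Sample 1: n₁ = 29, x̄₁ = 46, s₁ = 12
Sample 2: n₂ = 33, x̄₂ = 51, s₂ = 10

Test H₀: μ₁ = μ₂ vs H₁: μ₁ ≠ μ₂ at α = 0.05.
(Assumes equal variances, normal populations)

Answer: t = -1.7893, fail to reject H₀

Derivation:
Pooled variance: s²_p = [28×12² + 32×10²]/(60) = 120.5333
s_p = 10.9788
SE = s_p×√(1/n₁ + 1/n₂) = 10.9788×√(1/29 + 1/33) = 2.7944
t = (x̄₁ - x̄₂)/SE = (46 - 51)/2.7944 = -1.7893
df = 60, t-critical = ±2.000
Decision: fail to reject H₀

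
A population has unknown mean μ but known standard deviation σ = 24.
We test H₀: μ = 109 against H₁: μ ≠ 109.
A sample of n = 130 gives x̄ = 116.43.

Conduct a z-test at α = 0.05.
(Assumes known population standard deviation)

Standard error: SE = σ/√n = 24/√130 = 2.1049
z-statistic: z = (x̄ - μ₀)/SE = (116.43 - 109)/2.1049 = 3.5299
Critical value: ±1.960
p-value = 0.0004
Decision: reject H₀

Answer: z = 3.5299, reject H₀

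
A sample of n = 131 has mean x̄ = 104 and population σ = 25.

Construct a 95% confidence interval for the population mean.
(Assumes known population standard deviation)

Answer: (99.7188, 108.2812)

Derivation:
Confidence level: 95%, α = 0.05
z_0.025 = 1.960
SE = σ/√n = 25/√131 = 2.1843
Margin of error = 1.960 × 2.1843 = 4.2812
CI: x̄ ± margin = 104 ± 4.2812
CI: (99.7188, 108.2812)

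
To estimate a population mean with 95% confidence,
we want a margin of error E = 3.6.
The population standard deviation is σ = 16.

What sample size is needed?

z_0.025 = 1.960
n = (z×σ/E)² = (1.960×16/3.6)²
n = 75.8835
Round up: n = 76

Answer: n = 76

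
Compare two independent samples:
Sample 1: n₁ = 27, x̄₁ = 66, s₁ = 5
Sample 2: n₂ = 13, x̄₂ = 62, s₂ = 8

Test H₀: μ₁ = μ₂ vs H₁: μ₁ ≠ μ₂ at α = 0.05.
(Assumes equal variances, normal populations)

Answer: t = 1.9397, fail to reject H₀

Derivation:
Pooled variance: s²_p = [26×5² + 12×8²]/(38) = 37.3158
s_p = 6.1087
SE = s_p×√(1/n₁ + 1/n₂) = 6.1087×√(1/27 + 1/13) = 2.0622
t = (x̄₁ - x̄₂)/SE = (66 - 62)/2.0622 = 1.9397
df = 38, t-critical = ±2.024
Decision: fail to reject H₀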